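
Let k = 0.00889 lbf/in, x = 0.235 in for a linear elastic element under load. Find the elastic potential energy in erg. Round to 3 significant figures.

277 erg

Directly: U = ½kx².
k = 0.00889 lbf/in = 1.557 N/m; x = 0.235 in = 0.005969 m.
U = 2.773×10^-5 J
2.773×10^-5 J × (1 erg / 1.000×10^-7 J) = 277.3 erg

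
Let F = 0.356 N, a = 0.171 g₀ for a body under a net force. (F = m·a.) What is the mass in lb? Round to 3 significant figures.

Rearranging: m = F/a.
F = 0.356 N; a = 0.171 g₀ = 1.677 m/s².
m = 0.2123 kg
0.2123 kg × (1 lb / 0.4536 kg) = 0.4680 lb

0.468 lb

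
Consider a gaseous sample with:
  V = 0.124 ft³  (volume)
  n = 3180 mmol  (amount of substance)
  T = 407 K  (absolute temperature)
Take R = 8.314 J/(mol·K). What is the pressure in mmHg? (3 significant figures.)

23000 mmHg

Directly: P = nRT/V.
V = 0.124 ft³ = 0.003511 m³; n = 3180 mmol = 3.180 mol; T = 407 K; R = 8.314 J/(mol·K).
P = 3.065×10^6 Pa
3.065×10^6 Pa × (1 mmHg / 133.3 Pa) = 22986 mmHg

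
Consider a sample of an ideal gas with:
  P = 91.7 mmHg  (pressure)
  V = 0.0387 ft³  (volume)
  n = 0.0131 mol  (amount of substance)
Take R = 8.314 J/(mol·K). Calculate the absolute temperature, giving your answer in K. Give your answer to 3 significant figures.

Rearranging PV = nRT for T: T = PV/(nR).
P = 91.7 mmHg = 12226 Pa; V = 0.0387 ft³ = 0.001096 m³; n = 0.0131 mol; R = 8.314 J/(mol·K).
T = 123.0 K

123 K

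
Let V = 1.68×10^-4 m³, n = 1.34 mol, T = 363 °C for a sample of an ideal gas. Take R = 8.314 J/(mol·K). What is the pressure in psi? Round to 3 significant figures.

6120 psi

P is given directly by: P = nRT/V.
V = 1.68×10^-4 m³; n = 1.34 mol; T = 363 °C = 636.1 K; R = 8.314 J/(mol·K).
P = 4.219×10^7 Pa
4.219×10^7 Pa × (1 psi / 6895 Pa) = 6119 psi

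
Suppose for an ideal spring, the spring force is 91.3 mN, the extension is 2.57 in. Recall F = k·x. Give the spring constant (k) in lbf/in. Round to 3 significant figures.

0.00799 lbf/in

Solving F = k·x for k: k = F/x.
F = 91.3 mN = 0.09130 N; x = 2.57 in = 0.06528 m.
k = 1.399 N/m
1.399 N/m × (1 lbf/in / 175.1 N/m) = 0.007986 lbf/in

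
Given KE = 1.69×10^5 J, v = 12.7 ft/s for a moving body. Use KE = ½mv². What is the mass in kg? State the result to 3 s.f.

22600 kg

Rearranging: m = 2·KE/v².
KE = 1.69×10^5 J; v = 12.7 ft/s = 3.871 m/s.
m = 22557 kg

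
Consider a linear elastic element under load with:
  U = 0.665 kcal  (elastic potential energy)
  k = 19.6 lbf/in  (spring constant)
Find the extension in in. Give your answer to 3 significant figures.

50.1 in

Rearranging: x = √(2U/k).
U = 0.665 kcal = 2782 J; k = 19.6 lbf/in = 3432 N/m.
x = 1.273 m
1.273 m × (1 in / 0.02540 m) = 50.13 in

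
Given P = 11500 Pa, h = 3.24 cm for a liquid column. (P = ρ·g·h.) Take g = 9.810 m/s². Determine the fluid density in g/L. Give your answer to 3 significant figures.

Rearranging P = ρ·g·h for ρ: ρ = P/(g·h).
P = 11500 Pa; h = 3.24 cm = 0.03240 m; g = 9.810 m/s².
ρ = 36181 kg/m³
Since 1 g/L = 1 kg/m³, 36181 g/L.

36200 g/L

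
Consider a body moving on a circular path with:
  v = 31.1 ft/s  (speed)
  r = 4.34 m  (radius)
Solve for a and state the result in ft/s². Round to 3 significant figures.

67.9 ft/s²

Directly: a = v²/r.
v = 31.1 ft/s = 9.479 m/s; r = 4.34 m.
a = 20.70 m/s²
20.70 m/s² × (1 ft/s² / 0.3048 m/s²) = 67.93 ft/s²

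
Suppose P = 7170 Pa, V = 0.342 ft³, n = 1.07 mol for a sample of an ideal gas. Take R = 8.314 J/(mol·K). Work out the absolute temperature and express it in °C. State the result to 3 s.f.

Rearranging PV = nRT for T: T = PV/(nR).
P = 7170 Pa; V = 0.342 ft³ = 0.009684 m³; n = 1.07 mol; R = 8.314 J/(mol·K).
T = 7.805 K
7.805 K − 273.15 = -265.3 °C

-265 °C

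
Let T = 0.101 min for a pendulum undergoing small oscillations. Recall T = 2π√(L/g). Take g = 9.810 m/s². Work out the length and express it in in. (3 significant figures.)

Rearranging: L = g·(T/2π)².
T = 0.101 min = 6.060 s; g = 9.810 m/s².
L = 9.125 m
9.125 m × (1 in / 0.02540 m) = 359.3 in

359 in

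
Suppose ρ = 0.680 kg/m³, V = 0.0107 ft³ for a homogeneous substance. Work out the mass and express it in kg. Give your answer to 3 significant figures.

2.06×10^-4 kg

Solving ρ = m/V for m: m = ρV.
ρ = 0.680 kg/m³; V = 0.0107 ft³ = 3.030×10^-4 m³.
m = 2.060×10^-4 kg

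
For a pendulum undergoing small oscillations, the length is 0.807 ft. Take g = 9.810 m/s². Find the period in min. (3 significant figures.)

0.0166 min

Directly: T = 2π√(L/g).
L = 0.807 ft = 0.2460 m; g = 9.810 m/s².
T = 0.9949 s
0.9949 s × (1 min / 60.00 s) = 0.01658 min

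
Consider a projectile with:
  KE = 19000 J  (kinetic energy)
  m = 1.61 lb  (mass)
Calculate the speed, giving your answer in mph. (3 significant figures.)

Rearranging: v = √(2·KE/m).
KE = 19000 J; m = 1.61 lb = 0.7303 kg.
v = 228.1 m/s
228.1 m/s × (1 mph / 0.4470 m/s) = 510.3 mph

510 mph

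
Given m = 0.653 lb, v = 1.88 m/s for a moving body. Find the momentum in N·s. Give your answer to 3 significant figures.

p is given directly by: p = mv.
m = 0.653 lb = 0.2962 kg; v = 1.88 m/s.
p = 0.5568 kg·m/s  (the unit combination reduces to kg·m/s = kg·m/s)
Since 1 N·s = 1 kg·m/s, 0.5568 N·s.

0.557 N·s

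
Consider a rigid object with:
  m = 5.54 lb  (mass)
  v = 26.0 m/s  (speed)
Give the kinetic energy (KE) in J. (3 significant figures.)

849 J

Directly: KE = ½mv².
m = 5.54 lb = 2.513 kg; v = 26.0 m/s.
KE = 849.4 J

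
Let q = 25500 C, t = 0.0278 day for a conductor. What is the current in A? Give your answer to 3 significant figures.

Rearranging: I = q/t.
q = 25500 C; t = 0.0278 day = 2402 s.
I = 10.62 A

10.6 A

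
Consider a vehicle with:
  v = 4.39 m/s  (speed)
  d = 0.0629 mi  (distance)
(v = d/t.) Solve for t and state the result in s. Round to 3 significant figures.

Rearranging v = d/t for t: t = d/v.
v = 4.39 m/s; d = 0.0629 mi = 101.2 m.
t = 23.06 s

23.1 s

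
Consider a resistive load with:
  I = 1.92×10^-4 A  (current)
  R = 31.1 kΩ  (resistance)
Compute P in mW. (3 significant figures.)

P is given directly by: P = I²R.
I = 1.92×10^-4 A; R = 31.1 kΩ = 31100 Ω.
P = 0.001146 W
0.001146 W × (1 mW / 0.001000 W) = 1.146 mW

1.15 mW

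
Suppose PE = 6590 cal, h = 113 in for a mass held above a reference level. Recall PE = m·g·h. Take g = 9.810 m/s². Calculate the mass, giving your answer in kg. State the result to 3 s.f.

Rearranging PE = m·g·h for m: m = PE/(g·h).
PE = 6590 cal = 27573 J; h = 113 in = 2.870 m; g = 9.810 m/s².
m = 979.3 kg

979 kg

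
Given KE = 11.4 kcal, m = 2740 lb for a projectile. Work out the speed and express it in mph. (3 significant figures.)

19.6 mph

Rearranging: v = √(2·KE/m).
KE = 11.4 kcal = 47698 J; m = 2740 lb = 1243 kg.
v = 8.761 m/s
8.761 m/s × (1 mph / 0.4470 m/s) = 19.60 mph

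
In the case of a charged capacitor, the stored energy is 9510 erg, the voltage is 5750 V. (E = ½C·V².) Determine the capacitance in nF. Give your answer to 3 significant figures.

Rearranging: C = 2E/V².
E = 9510 erg = 9.510×10^-4 J; V = 5750 V.
C = 5.753×10^-11 F
5.753×10^-11 F × (1 nF / 1.000×10^-9 F) = 0.05753 nF

0.0575 nF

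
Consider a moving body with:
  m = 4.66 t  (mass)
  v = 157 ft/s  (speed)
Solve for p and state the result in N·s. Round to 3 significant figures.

2.23×10^5 N·s

p is given directly by: p = mv.
m = 4.66 t = 4660 kg; v = 157 ft/s = 47.85 m/s.
p = 2.230×10^5 kg·m/s
Since 1 N·s = 1 kg·m/s, 2.230×10^5 N·s.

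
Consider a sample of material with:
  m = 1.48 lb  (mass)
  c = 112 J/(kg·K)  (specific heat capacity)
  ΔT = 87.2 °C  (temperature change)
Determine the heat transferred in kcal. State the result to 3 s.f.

1.57 kcal

Directly: Q = mcΔT.
m = 1.48 lb = 0.6713 kg; c = 112 J/(kg·K); ΔT = 87.2 °C = 87.20 K.
Q = 6556 J
6556 J × (1 kcal / 4184 J) = 1.567 kcal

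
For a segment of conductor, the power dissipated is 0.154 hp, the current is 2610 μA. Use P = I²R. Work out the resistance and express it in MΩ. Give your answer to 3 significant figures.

16.9 MΩ

Rearranging P = I²R for R: R = P/I².
P = 0.154 hp = 114.8 W; I = 2610 μA = 0.002610 A.
R = 1.686×10^7 Ω
1.686×10^7 Ω × (1 MΩ / 1.000×10^6 Ω) = 16.86 MΩ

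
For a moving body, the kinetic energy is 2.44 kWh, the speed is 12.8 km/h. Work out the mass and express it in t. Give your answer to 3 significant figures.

Rearranging KE = ½mv² for m: m = 2·KE/v².
KE = 2.44 kWh = 8.784×10^6 J; v = 12.8 km/h = 3.556 m/s.
m = 1.390×10^6 kg
1.390×10^6 kg × (1 t / 1000 kg) = 1390 t

1390 t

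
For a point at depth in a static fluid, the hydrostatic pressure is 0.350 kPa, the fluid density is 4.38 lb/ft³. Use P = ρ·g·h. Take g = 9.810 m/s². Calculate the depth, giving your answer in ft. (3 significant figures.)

Rearranging: h = P/(ρ·g).
P = 0.350 kPa = 350.0 Pa; ρ = 4.38 lb/ft³ = 70.16 kg/m³; g = 9.810 m/s².
h = 0.5085 m
0.5085 m × (1 ft / 0.3048 m) = 1.668 ft

1.67 ft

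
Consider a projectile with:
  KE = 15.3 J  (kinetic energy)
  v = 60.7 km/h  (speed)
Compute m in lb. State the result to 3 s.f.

Rearranging KE = ½mv² for m: m = 2·KE/v².
KE = 15.3 J; v = 60.7 km/h = 16.86 m/s.
m = 0.1076 kg
0.1076 kg × (1 lb / 0.4536 kg) = 0.2373 lb

0.237 lb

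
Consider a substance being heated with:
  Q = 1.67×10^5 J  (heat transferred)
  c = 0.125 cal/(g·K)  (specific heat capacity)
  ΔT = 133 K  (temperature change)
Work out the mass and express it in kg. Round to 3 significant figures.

Solving Q = m·c·ΔT for m: m = Q/(c·ΔT).
Q = 1.67×10^5 J; c = 0.125 cal/(g·K) = 523.0 J/(kg·K); ΔT = 133 K.
m = 2.401 kg

2.40 kg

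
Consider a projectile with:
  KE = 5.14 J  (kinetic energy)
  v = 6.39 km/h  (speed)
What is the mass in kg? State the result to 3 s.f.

3.26 kg

Solving KE = ½mv² for m: m = 2·KE/v².
KE = 5.14 J; v = 6.39 km/h = 1.775 m/s.
m = 3.263 kg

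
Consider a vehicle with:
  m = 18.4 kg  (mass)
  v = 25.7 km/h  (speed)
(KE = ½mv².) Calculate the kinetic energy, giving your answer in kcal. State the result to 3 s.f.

Directly: KE = ½mv².
m = 18.4 kg; v = 25.7 km/h = 7.139 m/s.
KE = 468.9 J  (the unit combination reduces to kg·m²/s² = J)
468.9 J × (1 kcal / 4184 J) = 0.1121 kcal

0.112 kcal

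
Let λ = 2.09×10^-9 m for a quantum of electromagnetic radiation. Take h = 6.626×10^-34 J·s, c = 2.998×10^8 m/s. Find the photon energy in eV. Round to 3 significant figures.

593 eV

E is given directly by: E = hc/λ.
λ = 2.09×10^-9 m; h = 6.626×10^-34 J·s; c = 2.998×10^8 m/s.
E = 9.505×10^-17 J
9.505×10^-17 J × (1 eV / 1.602×10^-19 J) = 593.2 eV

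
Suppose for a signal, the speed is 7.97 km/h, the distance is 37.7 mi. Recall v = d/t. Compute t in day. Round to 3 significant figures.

0.317 day

Solving v = d/t for t: t = d/v.
v = 7.97 km/h = 2.214 m/s; d = 37.7 mi = 60672 m.
t = 27405 s
27405 s × (1 day / 86400 s) = 0.3172 day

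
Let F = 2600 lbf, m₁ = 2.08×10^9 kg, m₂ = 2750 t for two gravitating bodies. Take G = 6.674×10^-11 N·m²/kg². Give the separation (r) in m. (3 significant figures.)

5.75 m

Rearranging F = G·m₁·m₂/r² for r: r = √(G·m₁m₂/F).
F = 2600 lbf = 11565 N; m₁ = 2.08×10^9 kg; m₂ = 2750 t = 2.750×10^6 kg; G = 6.674×10^-11 N·m²/kg².
r = 5.745 m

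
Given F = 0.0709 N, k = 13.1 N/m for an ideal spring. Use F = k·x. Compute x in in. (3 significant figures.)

From Hooke's law: x = F/k.
F = 0.0709 N; k = 13.1 N/m.
x = 0.005412 m
0.005412 m × (1 in / 0.02540 m) = 0.2131 in

0.213 in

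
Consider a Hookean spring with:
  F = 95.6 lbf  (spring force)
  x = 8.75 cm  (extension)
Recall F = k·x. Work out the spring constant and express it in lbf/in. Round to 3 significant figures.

27.8 lbf/in

From Hooke's law: k = F/x.
F = 95.6 lbf = 425.2 N; x = 8.75 cm = 0.08750 m.
k = 4860 N/m
4860 N/m × (1 lbf/in / 175.1 N/m) = 27.75 lbf/in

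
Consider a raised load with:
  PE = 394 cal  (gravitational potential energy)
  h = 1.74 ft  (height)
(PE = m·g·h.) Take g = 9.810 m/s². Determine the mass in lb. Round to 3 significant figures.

699 lb

Solving PE = m·g·h for m: m = PE/(g·h).
PE = 394 cal = 1648 J; h = 1.74 ft = 0.5304 m; g = 9.810 m/s².
m = 316.9 kg
316.9 kg × (1 lb / 0.4536 kg) = 698.5 lb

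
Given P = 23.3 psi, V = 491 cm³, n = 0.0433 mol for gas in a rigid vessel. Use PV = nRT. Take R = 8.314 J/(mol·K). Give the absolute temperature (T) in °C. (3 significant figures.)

From the ideal-gas law: T = PV/(nR).
P = 23.3 psi = 1.606×10^5 Pa; V = 491 cm³ = 4.910×10^-4 m³; n = 0.0433 mol; R = 8.314 J/(mol·K).
T = 219.1 K
219.1 K − 273.15 = -54.04 °C

-54.0 °C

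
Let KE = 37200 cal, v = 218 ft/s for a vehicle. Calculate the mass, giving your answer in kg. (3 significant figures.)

Rearranging: m = 2·KE/v².
KE = 37200 cal = 1.556×10^5 J; v = 218 ft/s = 66.45 m/s.
m = 70.51 kg

70.5 kg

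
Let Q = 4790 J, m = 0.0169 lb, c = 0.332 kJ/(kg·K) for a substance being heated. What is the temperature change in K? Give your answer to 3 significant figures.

1880 K

Solving Q = m·c·ΔT for ΔT: ΔT = Q/(m·c).
Q = 4790 J; m = 0.0169 lb = 0.007666 kg; c = 0.332 kJ/(kg·K) = 332.0 J/(kg·K).
ΔT = 1882 K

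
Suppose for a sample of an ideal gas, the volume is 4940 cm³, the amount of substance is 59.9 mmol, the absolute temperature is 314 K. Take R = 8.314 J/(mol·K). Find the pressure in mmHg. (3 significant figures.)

P is given directly by: P = nRT/V.
V = 4940 cm³ = 0.004940 m³; n = 59.9 mmol = 0.05990 mol; T = 314 K; R = 8.314 J/(mol·K).
P = 31655 Pa  (the unit combination reduces to kg/(m·s²) = Pa)
31655 Pa × (1 mmHg / 133.3 Pa) = 237.4 mmHg

237 mmHg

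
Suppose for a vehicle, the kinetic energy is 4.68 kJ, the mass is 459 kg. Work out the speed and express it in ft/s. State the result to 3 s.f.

14.8 ft/s

Rearranging: v = √(2·KE/m).
KE = 4.68 kJ = 4680 J; m = 459 kg.
v = 4.516 m/s
4.516 m/s × (1 ft/s / 0.3048 m/s) = 14.82 ft/s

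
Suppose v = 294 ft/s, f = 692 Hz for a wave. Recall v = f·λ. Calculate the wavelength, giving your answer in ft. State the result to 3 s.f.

Rearranging v = f·λ for λ: λ = v/f.
v = 294 ft/s = 89.61 m/s; f = 692 Hz.
λ = 0.1295 m
0.1295 m × (1 ft / 0.3048 m) = 0.4249 ft

0.425 ft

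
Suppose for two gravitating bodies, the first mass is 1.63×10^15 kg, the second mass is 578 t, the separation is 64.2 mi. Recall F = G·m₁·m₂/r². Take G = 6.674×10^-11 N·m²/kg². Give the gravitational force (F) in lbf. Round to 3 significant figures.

1.32 lbf

From Newton's law of gravitation: F = Gm₁m₂/r².
m₁ = 1.63×10^15 kg; m₂ = 578 t = 5.780×10^5 kg; r = 64.2 mi = 1.033×10^5 m; G = 6.674×10^-11 N·m²/kg².
F = 5.890 N  (the unit combination reduces to kg·m/s² = N)
5.890 N × (1 lbf / 4.448 N) = 1.324 lbf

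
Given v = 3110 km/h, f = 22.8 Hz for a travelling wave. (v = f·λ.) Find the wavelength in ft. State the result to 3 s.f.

Solving v = f·λ for λ: λ = v/f.
v = 3110 km/h = 863.9 m/s; f = 22.8 Hz.
λ = 37.89 m
37.89 m × (1 ft / 0.3048 m) = 124.3 ft

124 ft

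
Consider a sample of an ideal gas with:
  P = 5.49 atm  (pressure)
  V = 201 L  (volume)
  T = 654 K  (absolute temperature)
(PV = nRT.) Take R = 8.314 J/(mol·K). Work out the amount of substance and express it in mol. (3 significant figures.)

20.6 mol

Rearranging PV = nRT for n: n = PV/(RT).
P = 5.49 atm = 5.563×10^5 Pa; V = 201 L = 0.2010 m³; T = 654 K; R = 8.314 J/(mol·K).
n = 20.56 mol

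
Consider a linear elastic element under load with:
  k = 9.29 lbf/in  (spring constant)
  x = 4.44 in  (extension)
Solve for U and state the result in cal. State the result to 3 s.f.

Directly: U = ½kx².
k = 9.29 lbf/in = 1627 N/m; x = 4.44 in = 0.1128 m.
U = 10.35 J  (the unit combination reduces to kg·m²/s² = J)
10.35 J × (1 cal / 4.184 J) = 2.473 cal

2.47 cal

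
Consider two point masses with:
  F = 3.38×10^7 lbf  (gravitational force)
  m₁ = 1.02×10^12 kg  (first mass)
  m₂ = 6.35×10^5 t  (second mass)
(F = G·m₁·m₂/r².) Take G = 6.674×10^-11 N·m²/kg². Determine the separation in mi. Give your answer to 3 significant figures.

Rearranging: r = √(G·m₁m₂/F).
F = 3.38×10^7 lbf = 1.503×10^8 N; m₁ = 1.02×10^12 kg; m₂ = 6.35×10^5 t = 6.350×10^8 kg; G = 6.674×10^-11 N·m²/kg².
r = 16.96 m
16.96 m × (1 mi / 1609 m) = 0.01054 mi

0.0105 mi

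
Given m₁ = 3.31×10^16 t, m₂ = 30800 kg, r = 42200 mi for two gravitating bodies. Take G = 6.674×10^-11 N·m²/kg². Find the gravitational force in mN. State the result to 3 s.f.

Directly: F = Gm₁m₂/r².
m₁ = 3.31×10^16 t = 3.310×10^19 kg; m₂ = 30800 kg; r = 42200 mi = 6.791×10^7 m; G = 6.674×10^-11 N·m²/kg².
F = 0.01475 N
0.01475 N × (1 mN / 0.001000 N) = 14.75 mN

14.8 mN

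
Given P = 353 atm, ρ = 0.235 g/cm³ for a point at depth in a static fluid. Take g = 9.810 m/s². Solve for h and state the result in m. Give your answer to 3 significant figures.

Rearranging: h = P/(ρ·g).
P = 353 atm = 3.577×10^7 Pa; ρ = 0.235 g/cm³ = 235.0 kg/m³; g = 9.810 m/s².
h = 15515 m

15500 m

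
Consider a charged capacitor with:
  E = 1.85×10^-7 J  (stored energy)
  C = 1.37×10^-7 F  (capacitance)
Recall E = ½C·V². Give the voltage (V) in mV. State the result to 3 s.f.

1640 mV

Solving E = ½C·V² for V: V = √(2E/C).
E = 1.85×10^-7 J; C = 1.37×10^-7 F.
V = 1.643 V
1.643 V × (1 mV / 0.001000 V) = 1643 mV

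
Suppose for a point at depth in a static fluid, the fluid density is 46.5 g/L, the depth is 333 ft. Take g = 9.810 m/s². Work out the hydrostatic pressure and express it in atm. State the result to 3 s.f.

0.457 atm

P is given directly by: P = ρgh.
ρ = 46.5 g/L = 46.50 kg/m³; h = 333 ft = 101.5 m; g = 9.810 m/s².
P = 46300 Pa
46300 Pa × (1 atm / 1.013×10^5 Pa) = 0.4569 atm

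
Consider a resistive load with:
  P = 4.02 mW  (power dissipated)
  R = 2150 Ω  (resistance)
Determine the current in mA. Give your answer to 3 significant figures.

1.37 mA

Rearranging P = I²R for I: I = √(P/R).
P = 4.02 mW = 0.004020 W; R = 2150 Ω.
I = 0.001367 A
0.001367 A × (1 mA / 0.001000 A) = 1.367 mA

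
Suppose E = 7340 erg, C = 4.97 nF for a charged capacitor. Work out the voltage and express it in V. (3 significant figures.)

543 V

Solving E = ½C·V² for V: V = √(2E/C).
E = 7340 erg = 7.340×10^-4 J; C = 4.97 nF = 4.970×10^-9 F.
V = 543.5 V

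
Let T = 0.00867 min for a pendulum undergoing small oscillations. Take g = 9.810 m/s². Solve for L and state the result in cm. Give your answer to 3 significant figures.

6.72 cm

Solving T = 2π√(L/g) for L: L = g·(T/2π)².
T = 0.00867 min = 0.5202 s; g = 9.810 m/s².
L = 0.06724 m
0.06724 m × (1 cm / 0.01000 m) = 6.724 cm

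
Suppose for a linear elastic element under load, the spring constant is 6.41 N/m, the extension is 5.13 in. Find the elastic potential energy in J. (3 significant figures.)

0.0544 J

Directly: U = ½kx².
k = 6.41 N/m; x = 5.13 in = 0.1303 m.
U = 0.05442 J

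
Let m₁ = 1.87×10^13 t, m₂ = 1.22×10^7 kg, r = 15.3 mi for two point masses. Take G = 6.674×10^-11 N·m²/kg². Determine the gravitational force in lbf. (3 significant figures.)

F is given directly by: F = Gm₁m₂/r².
m₁ = 1.87×10^13 t = 1.870×10^16 kg; m₂ = 1.22×10^7 kg; r = 15.3 mi = 24623 m; G = 6.674×10^-11 N·m²/kg².
F = 25113 N
25113 N × (1 lbf / 4.448 N) = 5646 lbf

5650 lbf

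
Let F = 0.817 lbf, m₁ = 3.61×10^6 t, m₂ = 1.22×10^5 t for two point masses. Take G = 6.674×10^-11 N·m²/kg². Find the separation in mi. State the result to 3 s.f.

1.77 mi

From Newton's law of gravitation: r = √(G·m₁m₂/F).
F = 0.817 lbf = 3.634 N; m₁ = 3.61×10^6 t = 3.610×10^9 kg; m₂ = 1.22×10^5 t = 1.220×10^8 kg; G = 6.674×10^-11 N·m²/kg².
r = 2844 m
2844 m × (1 mi / 1609 m) = 1.767 mi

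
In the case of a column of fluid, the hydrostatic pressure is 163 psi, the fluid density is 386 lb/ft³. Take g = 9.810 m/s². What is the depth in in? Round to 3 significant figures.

729 in

Rearranging: h = P/(ρ·g).
P = 163 psi = 1.124×10^6 Pa; ρ = 386 lb/ft³ = 6183 kg/m³; g = 9.810 m/s².
h = 18.53 m
18.53 m × (1 in / 0.02540 m) = 729.5 in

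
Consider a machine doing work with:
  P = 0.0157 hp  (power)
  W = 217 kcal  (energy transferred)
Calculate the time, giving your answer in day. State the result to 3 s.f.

Solving P = W/t for t: t = W/P.
P = 0.0157 hp = 11.71 W; W = 217 kcal = 9.079×10^5 J.
t = 77551 s
77551 s × (1 day / 86400 s) = 0.8976 day

0.898 day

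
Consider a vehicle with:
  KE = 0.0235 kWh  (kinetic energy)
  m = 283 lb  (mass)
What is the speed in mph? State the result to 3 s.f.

81.2 mph

Solving KE = ½mv² for v: v = √(2·KE/m).
KE = 0.0235 kWh = 84600 J; m = 283 lb = 128.4 kg.
v = 36.31 m/s
36.31 m/s × (1 mph / 0.4470 m/s) = 81.21 mph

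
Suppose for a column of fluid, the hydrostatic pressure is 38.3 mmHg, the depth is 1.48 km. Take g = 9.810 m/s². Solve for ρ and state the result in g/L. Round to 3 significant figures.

Rearranging P = ρ·g·h for ρ: ρ = P/(g·h).
P = 38.3 mmHg = 5106 Pa; h = 1.48 km = 1480 m; g = 9.810 m/s².
ρ = 0.3517 kg/m³
Since 1 g/L = 1 kg/m³, 0.3517 g/L.

0.352 g/L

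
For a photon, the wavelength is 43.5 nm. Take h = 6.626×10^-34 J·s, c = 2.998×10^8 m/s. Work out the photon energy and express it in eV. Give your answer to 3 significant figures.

Directly: E = hc/λ.
λ = 43.5 nm = 4.350×10^-8 m; h = 6.626×10^-34 J·s; c = 2.998×10^8 m/s.
E = 4.567×10^-18 J
4.567×10^-18 J × (1 eV / 1.602×10^-19 J) = 28.50 eV

28.5 eV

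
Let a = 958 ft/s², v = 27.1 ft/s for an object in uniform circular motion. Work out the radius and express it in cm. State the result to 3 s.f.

Rearranging: r = v²/a.
a = 958 ft/s² = 292.0 m/s²; v = 27.1 ft/s = 8.260 m/s.
r = 0.2337 m
0.2337 m × (1 cm / 0.01000 m) = 23.37 cm

23.4 cm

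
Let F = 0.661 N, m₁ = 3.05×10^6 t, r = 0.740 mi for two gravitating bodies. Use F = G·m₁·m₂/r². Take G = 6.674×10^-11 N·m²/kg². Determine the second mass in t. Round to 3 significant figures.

From Newton's law of gravitation: m₂ = F·r²/(G·m₁).
F = 0.661 N; m₁ = 3.05×10^6 t = 3.050×10^9 kg; r = 0.740 mi = 1191 m; G = 6.674×10^-11 N·m²/kg².
m₂ = 4.605×10^6 kg
4.605×10^6 kg × (1 t / 1000 kg) = 4605 t

4610 t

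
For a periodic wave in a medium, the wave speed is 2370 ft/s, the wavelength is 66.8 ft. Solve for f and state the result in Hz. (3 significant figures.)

35.5 Hz

Rearranging v = f·λ for f: f = v/λ.
v = 2370 ft/s = 722.4 m/s; λ = 66.8 ft = 20.36 m.
f = 35.48 Hz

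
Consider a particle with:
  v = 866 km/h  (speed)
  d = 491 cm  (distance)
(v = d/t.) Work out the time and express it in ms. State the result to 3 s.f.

20.4 ms

Solving v = d/t for t: t = d/v.
v = 866 km/h = 240.6 m/s; d = 491 cm = 4.910 m.
t = 0.02041 s
0.02041 s × (1 ms / 0.001000 s) = 20.41 ms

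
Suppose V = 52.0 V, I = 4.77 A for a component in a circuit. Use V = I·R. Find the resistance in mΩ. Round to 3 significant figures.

10900 mΩ

Solving V = I·R for R: R = V/I.
V = 52.0 V; I = 4.77 A.
R = 10.90 Ω
10.90 Ω × (1 mΩ / 0.001000 Ω) = 10901 mΩ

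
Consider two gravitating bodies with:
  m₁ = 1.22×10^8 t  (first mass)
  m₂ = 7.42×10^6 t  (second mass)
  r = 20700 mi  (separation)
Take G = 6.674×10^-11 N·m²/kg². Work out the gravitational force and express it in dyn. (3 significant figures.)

From Newton's law of gravitation: F = Gm₁m₂/r².
m₁ = 1.22×10^8 t = 1.220×10^11 kg; m₂ = 7.42×10^6 t = 7.420×10^9 kg; r = 20700 mi = 3.331×10^7 m; G = 6.674×10^-11 N·m²/kg².
F = 5.444×10^-5 N
5.444×10^-5 N × (1 dyn / 1.000×10^-5 N) = 5.444 dyn

5.44 dyn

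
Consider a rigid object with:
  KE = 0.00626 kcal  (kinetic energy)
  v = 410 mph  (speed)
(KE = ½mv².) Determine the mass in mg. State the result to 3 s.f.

1560 mg

Rearranging: m = 2·KE/v².
KE = 0.00626 kcal = 26.19 J; v = 410 mph = 183.3 m/s.
m = 0.001559 kg
0.001559 kg × (1 mg / 1.000×10^-6 kg) = 1559 mg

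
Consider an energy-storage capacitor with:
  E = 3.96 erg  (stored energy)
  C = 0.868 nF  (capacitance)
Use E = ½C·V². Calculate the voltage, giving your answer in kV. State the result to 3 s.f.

Solving E = ½C·V² for V: V = √(2E/C).
E = 3.96 erg = 3.960×10^-7 J; C = 0.868 nF = 8.680×10^-10 F.
V = 30.21 V
30.21 V × (1 kV / 1000 V) = 0.03021 kV

0.0302 kV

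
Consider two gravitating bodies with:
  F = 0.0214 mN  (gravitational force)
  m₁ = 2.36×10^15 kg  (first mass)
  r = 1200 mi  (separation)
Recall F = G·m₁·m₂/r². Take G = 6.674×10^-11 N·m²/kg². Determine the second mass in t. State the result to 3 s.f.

Rearranging: m₂ = F·r²/(G·m₁).
F = 0.0214 mN = 2.140×10^-5 N; m₁ = 2.36×10^15 kg; r = 1200 mi = 1.931×10^6 m; G = 6.674×10^-11 N·m²/kg².
m₂ = 506.7 kg
506.7 kg × (1 t / 1000 kg) = 0.5067 t

0.507 t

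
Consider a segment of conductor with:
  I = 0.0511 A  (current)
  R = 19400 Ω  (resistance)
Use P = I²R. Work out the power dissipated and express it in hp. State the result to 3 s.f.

Directly: P = I²R.
I = 0.0511 A; R = 19400 Ω.
P = 50.66 W  (the unit combination reduces to kg·m²/s³ = W)
50.66 W × (1 hp / 745.7 W) = 0.06793 hp

0.0679 hp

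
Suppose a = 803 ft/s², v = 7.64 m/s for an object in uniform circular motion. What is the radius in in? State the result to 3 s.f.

9.39 in

Rearranging a = v²/r for r: r = v²/a.
a = 803 ft/s² = 244.8 m/s²; v = 7.64 m/s.
r = 0.2385 m
0.2385 m × (1 in / 0.02540 m) = 9.389 in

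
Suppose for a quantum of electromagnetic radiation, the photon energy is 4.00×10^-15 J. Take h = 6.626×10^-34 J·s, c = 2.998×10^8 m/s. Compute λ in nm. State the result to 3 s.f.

0.0497 nm

Rearranging E = h·c/λ for λ: λ = hc/E.
E = 4.00×10^-15 J; h = 6.626×10^-34 J·s; c = 2.998×10^8 m/s.
λ = 4.966×10^-11 m
4.966×10^-11 m × (1 nm / 1.000×10^-9 m) = 0.04966 nm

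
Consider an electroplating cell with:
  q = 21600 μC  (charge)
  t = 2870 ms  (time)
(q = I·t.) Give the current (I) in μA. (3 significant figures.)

Rearranging q = I·t for I: I = q/t.
q = 21600 μC = 0.02160 C; t = 2870 ms = 2.870 s.
I = 0.007526 A
0.007526 A × (1 μA / 1.000×10^-6 A) = 7526 μA

7530 μA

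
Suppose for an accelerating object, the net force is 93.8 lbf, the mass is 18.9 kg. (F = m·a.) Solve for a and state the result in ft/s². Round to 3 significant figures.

Rearranging F = m·a for a: a = F/m.
F = 93.8 lbf = 417.2 N; m = 18.9 kg.
a = 22.08 m/s²
22.08 m/s² × (1 ft/s² / 0.3048 m/s²) = 72.43 ft/s²

72.4 ft/s²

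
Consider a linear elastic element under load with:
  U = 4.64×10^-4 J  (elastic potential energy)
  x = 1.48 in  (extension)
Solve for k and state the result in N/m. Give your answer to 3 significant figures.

Rearranging: k = 2U/x².
U = 4.64×10^-4 J; x = 1.48 in = 0.03759 m.
k = 0.6567 N/m

0.657 N/m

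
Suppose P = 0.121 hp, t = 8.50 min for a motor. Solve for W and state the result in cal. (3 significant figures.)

Solving P = W/t for W: W = P·t.
P = 0.121 hp = 90.23 W; t = 8.50 min = 510.0 s.
W = 46017 J
46017 J × (1 cal / 4.184 J) = 10998 cal

11000 cal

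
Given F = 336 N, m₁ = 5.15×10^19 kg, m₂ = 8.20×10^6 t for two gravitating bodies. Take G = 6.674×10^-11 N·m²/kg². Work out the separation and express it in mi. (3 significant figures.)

1.80×10^5 mi

Rearranging F = G·m₁·m₂/r² for r: r = √(G·m₁m₂/F).
F = 336 N; m₁ = 5.15×10^19 kg; m₂ = 8.20×10^6 t = 8.200×10^9 kg; G = 6.674×10^-11 N·m²/kg².
r = 2.896×10^8 m
2.896×10^8 m × (1 mi / 1609 m) = 1.800×10^5 mi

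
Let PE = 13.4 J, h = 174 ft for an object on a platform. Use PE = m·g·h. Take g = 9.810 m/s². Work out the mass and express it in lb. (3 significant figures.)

Solving PE = m·g·h for m: m = PE/(g·h).
PE = 13.4 J; h = 174 ft = 53.04 m; g = 9.810 m/s².
m = 0.02576 kg
0.02576 kg × (1 lb / 0.4536 kg) = 0.05678 lb

0.0568 lb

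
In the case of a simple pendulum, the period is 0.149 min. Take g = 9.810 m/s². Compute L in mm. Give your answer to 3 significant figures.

19900 mm

Rearranging: L = g·(T/2π)².
T = 0.149 min = 8.940 s; g = 9.810 m/s².
L = 19.86 m
19.86 m × (1 mm / 0.001000 m) = 19860 mm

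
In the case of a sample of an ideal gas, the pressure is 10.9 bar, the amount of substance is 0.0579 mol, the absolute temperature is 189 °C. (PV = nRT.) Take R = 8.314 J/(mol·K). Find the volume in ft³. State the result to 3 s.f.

Solving PV = nRT for V: V = nRT/P.
P = 10.9 bar = 1.090×10^6 Pa; n = 0.0579 mol; T = 189 °C = 462.1 K; R = 8.314 J/(mol·K).
V = 2.041×10^-4 m³
2.041×10^-4 m³ × (1 ft³ / 0.02832 m³) = 0.007208 ft³

0.00721 ft³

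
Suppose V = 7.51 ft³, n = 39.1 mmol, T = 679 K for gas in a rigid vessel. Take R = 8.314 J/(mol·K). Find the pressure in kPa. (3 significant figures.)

1.04 kPa

From the ideal-gas law: P = nRT/V.
V = 7.51 ft³ = 0.2127 m³; n = 39.1 mmol = 0.03910 mol; T = 679 K; R = 8.314 J/(mol·K).
P = 1038 Pa
1038 Pa × (1 kPa / 1000 Pa) = 1.038 kPa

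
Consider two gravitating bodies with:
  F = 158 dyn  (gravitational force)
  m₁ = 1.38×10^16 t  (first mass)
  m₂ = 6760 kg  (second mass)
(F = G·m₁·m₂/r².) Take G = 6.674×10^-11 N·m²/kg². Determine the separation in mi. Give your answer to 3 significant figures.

Solving F = G·m₁·m₂/r² for r: r = √(G·m₁m₂/F).
F = 158 dyn = 0.001580 N; m₁ = 1.38×10^16 t = 1.380×10^19 kg; m₂ = 6760 kg; G = 6.674×10^-11 N·m²/kg².
r = 6.277×10^7 m
6.277×10^7 m × (1 mi / 1609 m) = 39006 mi

39000 mi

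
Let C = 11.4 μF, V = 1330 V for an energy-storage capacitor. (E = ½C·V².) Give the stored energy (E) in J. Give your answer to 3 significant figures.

10.1 J

E is given directly by: E = ½CV².
C = 11.4 μF = 1.140×10^-5 F; V = 1330 V.
E = 10.08 J  (the unit combination reduces to kg·m²/s² = J)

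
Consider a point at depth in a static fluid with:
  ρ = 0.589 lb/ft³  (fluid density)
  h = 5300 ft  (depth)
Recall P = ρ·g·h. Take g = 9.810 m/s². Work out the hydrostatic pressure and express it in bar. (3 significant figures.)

P is given directly by: P = ρgh.
ρ = 0.589 lb/ft³ = 9.435 kg/m³; h = 5300 ft = 1615 m; g = 9.810 m/s².
P = 1.495×10^5 Pa
1.495×10^5 Pa × (1 bar / 1.000×10^5 Pa) = 1.495 bar

1.50 bar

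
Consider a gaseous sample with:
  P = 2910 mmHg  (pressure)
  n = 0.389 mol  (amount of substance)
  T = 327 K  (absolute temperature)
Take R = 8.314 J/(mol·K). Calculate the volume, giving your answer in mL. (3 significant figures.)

Solving PV = nRT for V: V = nRT/P.
P = 2910 mmHg = 3.880×10^5 Pa; n = 0.389 mol; T = 327 K; R = 8.314 J/(mol·K).
V = 0.002726 m³
0.002726 m³ × (1 mL / 1.000×10^-6 m³) = 2726 mL

2730 mL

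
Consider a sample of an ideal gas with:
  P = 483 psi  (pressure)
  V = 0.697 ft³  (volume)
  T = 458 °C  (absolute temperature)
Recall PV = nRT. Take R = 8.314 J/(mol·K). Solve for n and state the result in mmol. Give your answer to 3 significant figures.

From the ideal-gas law: n = PV/(RT).
P = 483 psi = 3.330×10^6 Pa; V = 0.697 ft³ = 0.01974 m³; T = 458 °C = 731.1 K; R = 8.314 J/(mol·K).
n = 10.81 mol
10.81 mol × (1 mmol / 0.001000 mol) = 10813 mmol

10800 mmol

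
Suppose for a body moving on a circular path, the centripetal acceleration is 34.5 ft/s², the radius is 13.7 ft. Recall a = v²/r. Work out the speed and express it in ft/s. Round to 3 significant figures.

Solving a = v²/r for v: v = √(a·r).
a = 34.5 ft/s² = 10.52 m/s²; r = 13.7 ft = 4.176 m.
v = 6.627 m/s
6.627 m/s × (1 ft/s / 0.3048 m/s) = 21.74 ft/s

21.7 ft/s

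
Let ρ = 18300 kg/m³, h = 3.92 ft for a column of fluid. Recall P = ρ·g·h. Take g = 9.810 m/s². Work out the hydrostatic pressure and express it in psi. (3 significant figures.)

P is given directly by: P = ρgh.
ρ = 18300 kg/m³; h = 3.92 ft = 1.195 m; g = 9.810 m/s².
P = 2.145×10^5 Pa  (the unit combination reduces to kg/(m·s²) = Pa)
2.145×10^5 Pa × (1 psi / 6895 Pa) = 31.11 psi

31.1 psi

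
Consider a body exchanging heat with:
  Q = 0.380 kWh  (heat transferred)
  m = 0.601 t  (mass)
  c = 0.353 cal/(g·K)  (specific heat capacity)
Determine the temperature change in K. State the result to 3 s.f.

Rearranging: ΔT = Q/(m·c).
Q = 0.380 kWh = 1.368×10^6 J; m = 0.601 t = 601.0 kg; c = 0.353 cal/(g·K) = 1477 J/(kg·K).
ΔT = 1.541 K

1.54 K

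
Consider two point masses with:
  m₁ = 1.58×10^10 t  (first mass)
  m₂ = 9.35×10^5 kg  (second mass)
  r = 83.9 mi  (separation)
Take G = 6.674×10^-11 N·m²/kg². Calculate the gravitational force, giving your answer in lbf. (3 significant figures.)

F is given directly by: F = Gm₁m₂/r².
m₁ = 1.58×10^10 t = 1.580×10^13 kg; m₂ = 9.35×10^5 kg; r = 83.9 mi = 1.350×10^5 m; G = 6.674×10^-11 N·m²/kg².
F = 0.05408 N  (the unit combination reduces to kg·m/s² = N)
0.05408 N × (1 lbf / 4.448 N) = 0.01216 lbf

0.0122 lbf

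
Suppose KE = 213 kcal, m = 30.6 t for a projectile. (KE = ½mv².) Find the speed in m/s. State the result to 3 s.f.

7.63 m/s

Solving KE = ½mv² for v: v = √(2·KE/m).
KE = 213 kcal = 8.912×10^5 J; m = 30.6 t = 30600 kg.
v = 7.632 m/s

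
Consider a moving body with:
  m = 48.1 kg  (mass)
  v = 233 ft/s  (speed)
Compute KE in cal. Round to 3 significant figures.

29000 cal

KE is given directly by: KE = ½mv².
m = 48.1 kg; v = 233 ft/s = 71.02 m/s.
KE = 1.213×10^5 J
1.213×10^5 J × (1 cal / 4.184 J) = 28991 cal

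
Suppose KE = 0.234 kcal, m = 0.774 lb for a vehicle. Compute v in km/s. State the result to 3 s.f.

Solving KE = ½mv² for v: v = √(2·KE/m).
KE = 0.234 kcal = 979.1 J; m = 0.774 lb = 0.3511 kg.
v = 74.68 m/s
74.68 m/s × (1 km/s / 1000 m/s) = 0.07468 km/s

0.0747 km/s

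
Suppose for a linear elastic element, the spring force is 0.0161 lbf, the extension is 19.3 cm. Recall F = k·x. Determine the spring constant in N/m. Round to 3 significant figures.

0.371 N/m

From Hooke's law: k = F/x.
F = 0.0161 lbf = 0.07162 N; x = 19.3 cm = 0.1930 m.
k = 0.3711 N/m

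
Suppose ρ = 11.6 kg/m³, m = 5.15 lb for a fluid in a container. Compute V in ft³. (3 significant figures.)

7.11 ft³

Solving ρ = m/V for V: V = m/ρ.
ρ = 11.6 kg/m³; m = 5.15 lb = 2.336 kg.
V = 0.2014 m³
0.2014 m³ × (1 ft³ / 0.02832 m³) = 7.112 ft³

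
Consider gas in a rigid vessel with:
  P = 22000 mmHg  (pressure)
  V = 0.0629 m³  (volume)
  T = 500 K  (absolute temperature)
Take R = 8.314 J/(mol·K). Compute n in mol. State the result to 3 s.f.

44.4 mol

Solving PV = nRT for n: n = PV/(RT).
P = 22000 mmHg = 2.933×10^6 Pa; V = 0.0629 m³; T = 500 K; R = 8.314 J/(mol·K).
n = 44.38 mol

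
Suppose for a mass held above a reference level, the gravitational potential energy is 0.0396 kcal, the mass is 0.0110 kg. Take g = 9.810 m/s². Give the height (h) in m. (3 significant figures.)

1540 m

Rearranging: h = PE/(m·g).
PE = 0.0396 kcal = 165.7 J; m = 0.0110 kg; g = 9.810 m/s².
h = 1535 m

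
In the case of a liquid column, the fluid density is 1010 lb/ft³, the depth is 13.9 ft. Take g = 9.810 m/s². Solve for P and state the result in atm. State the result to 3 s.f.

Directly: P = ρgh.
ρ = 1010 lb/ft³ = 16179 kg/m³; h = 13.9 ft = 4.237 m; g = 9.810 m/s².
P = 6.724×10^5 Pa
6.724×10^5 Pa × (1 atm / 1.013×10^5 Pa) = 6.636 atm

6.64 atm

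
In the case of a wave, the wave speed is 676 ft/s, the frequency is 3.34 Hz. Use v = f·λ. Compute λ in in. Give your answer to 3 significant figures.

2430 in

Rearranging: λ = v/f.
v = 676 ft/s = 206.0 m/s; f = 3.34 Hz.
λ = 61.69 m
61.69 m × (1 in / 0.02540 m) = 2429 in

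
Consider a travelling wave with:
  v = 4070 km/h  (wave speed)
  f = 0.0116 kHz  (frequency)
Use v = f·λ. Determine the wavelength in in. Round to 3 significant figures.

3840 in

Rearranging v = f·λ for λ: λ = v/f.
v = 4070 km/h = 1131 m/s; f = 0.0116 kHz = 11.60 Hz.
λ = 97.46 m
97.46 m × (1 in / 0.02540 m) = 3837 in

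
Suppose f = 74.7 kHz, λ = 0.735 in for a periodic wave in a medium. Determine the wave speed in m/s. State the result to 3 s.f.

1390 m/s

Directly: v = fλ.
f = 74.7 kHz = 74700 Hz; λ = 0.735 in = 0.01867 m.
v = 1395 m/s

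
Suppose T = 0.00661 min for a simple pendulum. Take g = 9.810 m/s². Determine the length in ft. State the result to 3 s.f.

0.128 ft

Rearranging T = 2π√(L/g) for L: L = g·(T/2π)².
T = 0.00661 min = 0.3966 s; g = 9.810 m/s².
L = 0.03909 m
0.03909 m × (1 ft / 0.3048 m) = 0.1282 ft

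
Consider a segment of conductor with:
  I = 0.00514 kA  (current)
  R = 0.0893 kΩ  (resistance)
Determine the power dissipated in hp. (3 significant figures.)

3.16 hp

Directly: P = I²R.
I = 0.00514 kA = 5.140 A; R = 0.0893 kΩ = 89.30 Ω.
P = 2359 W
2359 W × (1 hp / 745.7 W) = 3.164 hp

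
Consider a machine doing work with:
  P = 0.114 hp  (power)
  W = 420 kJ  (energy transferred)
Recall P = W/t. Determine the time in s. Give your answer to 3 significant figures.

4940 s

Rearranging P = W/t for t: t = W/P.
P = 0.114 hp = 85.01 W; W = 420 kJ = 4.200×10^5 J.
t = 4941 s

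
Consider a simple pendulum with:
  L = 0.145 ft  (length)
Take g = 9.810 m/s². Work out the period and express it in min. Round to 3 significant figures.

T is given directly by: T = 2π√(L/g).
L = 0.145 ft = 0.04420 m; g = 9.810 m/s².
T = 0.4217 s
0.4217 s × (1 min / 60.00 s) = 0.007029 min

0.00703 min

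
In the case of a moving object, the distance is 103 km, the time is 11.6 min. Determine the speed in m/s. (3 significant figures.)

148 m/s

v is given directly by: v = d/t.
d = 103 km = 1.030×10^5 m; t = 11.6 min = 696.0 s.
v = 148.0 m/s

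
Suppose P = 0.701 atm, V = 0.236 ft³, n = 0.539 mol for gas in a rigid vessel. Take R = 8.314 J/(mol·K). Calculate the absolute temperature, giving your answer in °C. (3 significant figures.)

Solving PV = nRT for T: T = PV/(nR).
P = 0.701 atm = 71029 Pa; V = 0.236 ft³ = 0.006683 m³; n = 0.539 mol; R = 8.314 J/(mol·K).
T = 105.9 K
105.9 K − 273.15 = -167.2 °C

-167 °C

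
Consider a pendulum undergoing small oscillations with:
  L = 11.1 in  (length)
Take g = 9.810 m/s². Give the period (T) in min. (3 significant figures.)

T is given directly by: T = 2π√(L/g).
L = 11.1 in = 0.2819 m; g = 9.810 m/s².
T = 1.065 s
1.065 s × (1 min / 60.00 s) = 0.01775 min

0.0178 min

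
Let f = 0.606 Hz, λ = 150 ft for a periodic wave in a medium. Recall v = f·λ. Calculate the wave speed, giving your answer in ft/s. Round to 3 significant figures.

90.9 ft/s

v is given directly by: v = fλ.
f = 0.606 Hz; λ = 150 ft = 45.72 m.
v = 27.71 m/s
27.71 m/s × (1 ft/s / 0.3048 m/s) = 90.90 ft/s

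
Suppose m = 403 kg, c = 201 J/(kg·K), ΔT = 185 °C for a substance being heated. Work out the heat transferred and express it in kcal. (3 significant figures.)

Q is given directly by: Q = mcΔT.
m = 403 kg; c = 201 J/(kg·K); ΔT = 185 °C = 185.0 K.
Q = 1.499×10^7 J
1.499×10^7 J × (1 kcal / 4184 J) = 3582 kcal

3580 kcal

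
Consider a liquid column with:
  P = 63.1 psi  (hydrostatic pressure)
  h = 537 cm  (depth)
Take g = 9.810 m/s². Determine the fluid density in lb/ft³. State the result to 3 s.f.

516 lb/ft³

Rearranging: ρ = P/(g·h).
P = 63.1 psi = 4.351×10^5 Pa; h = 537 cm = 5.370 m; g = 9.810 m/s².
ρ = 8259 kg/m³
8259 kg/m³ × (1 lb/ft³ / 16.02 kg/m³) = 515.6 lb/ft³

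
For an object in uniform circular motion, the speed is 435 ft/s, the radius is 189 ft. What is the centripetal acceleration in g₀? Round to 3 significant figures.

Directly: a = v²/r.
v = 435 ft/s = 132.6 m/s; r = 189 ft = 57.61 m.
a = 305.2 m/s²
305.2 m/s² × (1 g₀ / 9.807 m/s²) = 31.12 g₀

31.1 g₀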